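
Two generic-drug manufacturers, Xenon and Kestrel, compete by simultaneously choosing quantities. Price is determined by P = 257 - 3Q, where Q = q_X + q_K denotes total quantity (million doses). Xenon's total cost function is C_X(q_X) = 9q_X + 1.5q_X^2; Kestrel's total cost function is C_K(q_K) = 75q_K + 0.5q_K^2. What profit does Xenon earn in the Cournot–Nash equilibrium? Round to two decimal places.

Xenon's profit: π_X = (257 - 3Q)q_X - (9q_X + (3/2)q_X²). Setting ∂π_X/∂q_X = 0: 248 - 9q_X - 3(q_K) = 0.
Kestrel's first-order condition: 182 - 7q_K - 3(q_X) = 0.
Best responses: q_X = (248 - 3q_K)/9, q_K = (182 - 3q_X)/7.
Solving the pair: q_X = 595/27, q_K = 149/9.
Price P = 257 - 3·(1042/27) = 1271/9.
Xenon's profit: (1271/9)·(595/27) - 9·(595/27) - (3/2)(595/27)² = 2185.3395.

2185.34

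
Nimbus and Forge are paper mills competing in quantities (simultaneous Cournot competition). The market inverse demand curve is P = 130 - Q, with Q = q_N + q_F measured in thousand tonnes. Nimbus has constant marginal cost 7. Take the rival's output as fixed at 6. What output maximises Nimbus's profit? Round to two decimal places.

With the rival's output fixed at 6, Nimbus's profit is π_N = (130 - 6 - q_N)q_N - (7q_N) = (124 - q_N)q_N - (7q_N).
∂π_N/∂q_N = 117 - 2q_N = 0, so q_N = 117/2.

58.50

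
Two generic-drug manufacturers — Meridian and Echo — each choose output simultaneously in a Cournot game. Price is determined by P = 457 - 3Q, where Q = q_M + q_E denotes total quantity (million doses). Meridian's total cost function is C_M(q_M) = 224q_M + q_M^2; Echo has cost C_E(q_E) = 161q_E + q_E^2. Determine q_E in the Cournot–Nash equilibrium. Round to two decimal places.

30.35

Meridian's profit: π_M = (457 - 3Q)q_M - (224q_M + q_M²). Setting ∂π_M/∂q_M = 0: 233 - 8q_M - 3(q_E) = 0.
Echo's first-order condition: 296 - 8q_E - 3(q_M) = 0.
Rearranging gives the reaction functions q_M = (233 - 3q_E)/8 and q_E = (296 - 3q_M)/8.
Solving the pair: q_M = 976/55, q_E = 1669/55.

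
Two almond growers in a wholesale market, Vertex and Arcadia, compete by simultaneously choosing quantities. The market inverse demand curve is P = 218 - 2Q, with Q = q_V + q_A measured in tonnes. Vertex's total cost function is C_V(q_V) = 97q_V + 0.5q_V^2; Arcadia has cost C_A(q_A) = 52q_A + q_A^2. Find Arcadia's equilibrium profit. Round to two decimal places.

1534.37

Vertex's profit: π_V = (218 - 2Q)q_V - (97q_V + (1/2)q_V²). Setting ∂π_V/∂q_V = 0: 121 - 5q_V - 2(q_A) = 0.
Arcadia's profit: π_A = (218 - 2Q)q_A - (52q_A + q_A²). Setting ∂π_A/∂q_A = 0: 166 - 6q_A - 2(q_V) = 0.
So q_V = (121 - 2q_A)/5 and q_A = (166 - 2q_V)/6.
Solving the pair: q_V = 197/13, q_A = 294/13.
Price P = 218 - 2·(491/13) = 1852/13.
Arcadia's profit: (1852/13)·(294/13) - 52·(294/13) - (294/13)² = 1534.3669.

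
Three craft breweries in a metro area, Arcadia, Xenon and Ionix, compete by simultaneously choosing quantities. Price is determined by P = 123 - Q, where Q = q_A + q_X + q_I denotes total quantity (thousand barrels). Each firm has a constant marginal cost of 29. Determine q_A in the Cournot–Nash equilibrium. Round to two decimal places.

Each firm earns π_i = (123 - Q)q_i - 29q_i.
Setting ∂π_i/∂q_i = 0 with rivals' quantities fixed: 94 - 2q_i - Σ_{j≠i} q_j = 0.
With identical firms every q_j equals q_i, so Σ_{j≠i} q_j = 2q_i and 94 = 4q_i, giving q_i = 47/2.

23.50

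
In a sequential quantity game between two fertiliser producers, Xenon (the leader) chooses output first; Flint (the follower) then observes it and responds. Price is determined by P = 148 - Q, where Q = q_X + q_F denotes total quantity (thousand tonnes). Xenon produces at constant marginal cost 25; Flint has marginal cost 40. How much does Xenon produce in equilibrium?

Solve by backward induction. Given q_X, the follower Flint maximises π_F = (148 - q_X - q_F)q_F - 40q_F.
Follower FOC: 108 - q_X - 2q_F = 0, so q_F(q_X) = (108 - q_X)/2.
The leader anticipates this reaction. Substituting into P = 148 - Q gives P = 94 - (1/2)q_X, so π_X = (94 - (1/2)q_X)q_X - 25q_X.
The leader's first-order condition 69 - q_X = 0 yields q_X = 69.
Then q_F = (108 - 69)/2 = 39/2.

69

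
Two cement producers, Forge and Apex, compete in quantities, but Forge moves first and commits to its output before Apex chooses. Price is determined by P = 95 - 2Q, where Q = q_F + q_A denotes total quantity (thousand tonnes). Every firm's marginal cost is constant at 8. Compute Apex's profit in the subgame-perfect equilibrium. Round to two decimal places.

236.53

The follower Apex best-responds to any q_F: π_A = (95 - 2Q)q_A - 8q_A.
∂π_A/∂q_A = 87 - 2q_F - 4q_A = 0 gives the reaction function q_A = (87 - 2q_F)/4.
The leader anticipates this reaction. Substituting into P = 95 - 2Q gives P = 103/2 - q_F, so π_F = (103/2 - q_F)q_F - 8q_F.
Leader FOC: 87/2 - 2q_F = 0, so q_F = 87/4.
Then q_A = (87 - 2·(87/4))/4 = 87/8.
Price P = 95 - 2·(261/8) = 119/4.
Apex's profit: (119/4 - 8)·(87/8) = 236.5313.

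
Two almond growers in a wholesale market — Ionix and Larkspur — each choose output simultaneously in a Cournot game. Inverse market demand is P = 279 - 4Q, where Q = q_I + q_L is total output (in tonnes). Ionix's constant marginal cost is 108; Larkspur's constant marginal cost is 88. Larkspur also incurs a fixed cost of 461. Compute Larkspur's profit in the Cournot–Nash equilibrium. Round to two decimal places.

Ionix's profit: π_I = (279 - 4Q)q_I - (108q_I). Setting ∂π_I/∂q_I = 0: 171 - 8q_I - 4(q_L) = 0.
Larkspur's first-order condition: 191 - 8q_L - 4(q_I) = 0.
So q_I = (171 - 4q_L)/8 and q_L = (191 - 4q_I)/8.
Substituting one into the other gives q_I = 151/12 and q_L = 211/12.
Price P = 279 - 4·(181/6) = 475/3.
Larkspur's profit: (475/3 - 88)·(211/12) - 461 = 775.6944.

775.69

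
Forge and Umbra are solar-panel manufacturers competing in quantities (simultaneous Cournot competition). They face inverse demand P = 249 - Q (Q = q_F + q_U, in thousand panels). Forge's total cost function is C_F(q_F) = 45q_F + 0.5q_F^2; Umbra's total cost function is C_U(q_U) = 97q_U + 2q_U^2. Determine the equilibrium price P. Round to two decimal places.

171.12

Forge's profit: π_F = (249 - Q)q_F - (45q_F + (1/2)q_F²). Setting ∂π_F/∂q_F = 0: 204 - 3q_F - (q_U) = 0.
Umbra's first-order condition: 152 - 6q_U - (q_F) = 0.
So q_F = (204 - q_U)/3 and q_U = (152 - q_F)/6.
Solving the pair: q_F = 1072/17, q_U = 252/17.
Total output Q = 1324/17, so price P = 249 - 1324/17 = 171.1176.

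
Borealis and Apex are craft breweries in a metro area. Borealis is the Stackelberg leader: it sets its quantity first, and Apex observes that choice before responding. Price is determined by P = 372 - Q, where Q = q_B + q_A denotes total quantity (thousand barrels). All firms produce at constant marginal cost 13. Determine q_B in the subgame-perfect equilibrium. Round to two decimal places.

179.50

The follower Apex best-responds to any q_B: π_A = (372 - Q)q_A - 13q_A.
Setting the follower's marginal profit to zero, 359 - q_B - 2q_A = 0, i.e. q_A = (359 - q_B)/2.
The leader anticipates this reaction. Substituting into P = 372 - Q gives P = 385/2 - (1/2)q_B, so π_B = (385/2 - (1/2)q_B)q_B - 13q_B.
The leader's first-order condition 359/2 - q_B = 0 yields q_B = 359/2.
Then q_A = (359 - 359/2)/2 = 359/4.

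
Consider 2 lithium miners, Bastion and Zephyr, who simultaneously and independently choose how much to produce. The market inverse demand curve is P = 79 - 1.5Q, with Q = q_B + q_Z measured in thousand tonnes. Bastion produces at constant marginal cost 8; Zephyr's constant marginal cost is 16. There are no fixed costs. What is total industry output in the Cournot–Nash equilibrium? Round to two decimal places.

Bastion's profit: π_B = (79 - 1.5Q)q_B - (8q_B). Setting ∂π_B/∂q_B = 0: 71 - 3q_B - (3/2)(q_Z) = 0.
Zephyr's first-order condition: 63 - 3q_Z - (3/2)(q_B) = 0.
Rearranging gives the reaction functions q_B = (71 - (3/2)q_Z)/3 and q_Z = (63 - (3/2)q_B)/3.
Substituting one into the other gives q_B = 158/9 and q_Z = 110/9.
Total output Q = 158/9 + 110/9 = 268/9.

29.78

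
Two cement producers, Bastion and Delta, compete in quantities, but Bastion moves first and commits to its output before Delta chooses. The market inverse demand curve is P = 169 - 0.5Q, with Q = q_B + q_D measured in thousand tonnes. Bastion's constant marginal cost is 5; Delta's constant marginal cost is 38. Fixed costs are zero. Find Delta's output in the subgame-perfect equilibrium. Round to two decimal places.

32.50

Solve by backward induction. Given q_B, the follower Delta maximises π_D = (169 - (1/2)q_B - (1/2)q_D)q_D - 38q_D.
Follower FOC: 131 - (1/2)q_B - q_D = 0, so q_D(q_B) = (131 - (1/2)q_B).
The leader anticipates this reaction. Substituting into P = 169 - 0.5Q gives P = 207/2 - (1/4)q_B, so π_B = (207/2 - (1/4)q_B)q_B - 5q_B.
The leader's first-order condition 197/2 - (1/2)q_B = 0 yields q_B = 197.
Then q_D = (131 - (1/2)·197) = 65/2.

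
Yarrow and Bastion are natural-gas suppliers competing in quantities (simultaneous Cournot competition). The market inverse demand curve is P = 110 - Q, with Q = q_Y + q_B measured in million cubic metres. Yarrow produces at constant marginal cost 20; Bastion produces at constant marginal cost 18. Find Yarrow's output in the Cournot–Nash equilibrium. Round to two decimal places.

Yarrow's profit: π_Y = (110 - Q)q_Y - (20q_Y). Setting ∂π_Y/∂q_Y = 0: 90 - 2q_Y - (q_B) = 0.
Bastion's profit: π_B = (110 - Q)q_B - (18q_B). Setting ∂π_B/∂q_B = 0: 92 - 2q_B - (q_Y) = 0.
Rearranging gives the reaction functions q_Y = (90 - q_B)/2 and q_B = (92 - q_Y)/2.
Substituting one into the other gives q_Y = 88/3 and q_B = 94/3.

29.33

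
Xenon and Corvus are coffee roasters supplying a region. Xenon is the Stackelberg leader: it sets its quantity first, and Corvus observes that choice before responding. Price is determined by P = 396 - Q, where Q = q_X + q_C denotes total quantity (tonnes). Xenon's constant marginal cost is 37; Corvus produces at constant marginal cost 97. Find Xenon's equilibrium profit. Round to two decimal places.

21945.13

Solve by backward induction. Given q_X, the follower Corvus maximises π_C = (396 - q_X - q_C)q_C - 97q_C.
∂π_C/∂q_C = 299 - q_X - 2q_C = 0 gives the reaction function q_C = (299 - q_X)/2.
The leader anticipates this reaction. Substituting into P = 396 - Q gives P = 493/2 - (1/2)q_X, so π_X = (493/2 - (1/2)q_X)q_X - 37q_X.
Maximising: ∂π_X/∂q_X = 419/2 - q_X = 0, giving q_X = 419/2.
Then q_C = (299 - 419/2)/2 = 179/4.
Price P = 396 - 1017/4 = 567/4.
Xenon's profit: (567/4 - 37)·(419/2) = 21945.1250.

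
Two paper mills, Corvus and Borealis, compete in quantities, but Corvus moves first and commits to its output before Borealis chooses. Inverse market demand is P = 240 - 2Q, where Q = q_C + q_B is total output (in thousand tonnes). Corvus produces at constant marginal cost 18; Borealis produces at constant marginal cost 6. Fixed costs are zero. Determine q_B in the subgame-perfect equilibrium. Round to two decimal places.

Solve by backward induction. Given q_C, the follower Borealis maximises π_B = (240 - 2q_C - 2q_B)q_B - 6q_B.
∂π_B/∂q_B = 234 - 2q_C - 4q_B = 0 gives the reaction function q_B = (234 - 2q_C)/4.
The leader anticipates this reaction. Substituting into P = 240 - 2Q gives P = 123 - q_C, so π_C = (123 - q_C)q_C - 18q_C.
The leader's first-order condition 105 - 2q_C = 0 yields q_C = 105/2.
Then q_B = (234 - 2·(105/2))/4 = 129/4.

32.25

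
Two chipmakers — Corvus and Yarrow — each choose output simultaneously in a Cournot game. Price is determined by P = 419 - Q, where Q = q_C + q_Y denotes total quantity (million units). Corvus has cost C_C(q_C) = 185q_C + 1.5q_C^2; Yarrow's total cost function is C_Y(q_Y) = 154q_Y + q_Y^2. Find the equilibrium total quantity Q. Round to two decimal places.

Corvus's profit: π_C = (419 - Q)q_C - (185q_C + (3/2)q_C²). Setting ∂π_C/∂q_C = 0: 234 - 5q_C - (q_Y) = 0.
Yarrow's first-order condition: 265 - 4q_Y - (q_C) = 0.
So q_C = (234 - q_Y)/5 and q_Y = (265 - q_C)/4.
Substituting one into the other gives q_C = 671/19 and q_Y = 1091/19.
Total output Q = 671/19 + 1091/19 = 1762/19.

92.74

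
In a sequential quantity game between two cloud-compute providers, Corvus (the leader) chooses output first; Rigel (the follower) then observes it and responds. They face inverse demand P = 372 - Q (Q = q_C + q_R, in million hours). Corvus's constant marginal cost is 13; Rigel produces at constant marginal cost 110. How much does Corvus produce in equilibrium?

228

Solve by backward induction. Given q_C, the follower Rigel maximises π_R = (372 - q_C - q_R)q_R - 110q_R.
Setting the follower's marginal profit to zero, 262 - q_C - 2q_R = 0, i.e. q_R = (262 - q_C)/2.
The leader anticipates this reaction. Substituting into P = 372 - Q gives P = 241 - (1/2)q_C, so π_C = (241 - (1/2)q_C)q_C - 13q_C.
Maximising: ∂π_C/∂q_C = 228 - q_C = 0, giving q_C = 228.
Then q_R = (262 - 228)/2 = 17.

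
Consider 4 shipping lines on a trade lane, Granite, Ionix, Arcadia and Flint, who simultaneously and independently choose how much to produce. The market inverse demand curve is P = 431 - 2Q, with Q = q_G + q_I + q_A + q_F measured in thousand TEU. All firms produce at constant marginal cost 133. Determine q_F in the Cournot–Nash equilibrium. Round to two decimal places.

A representative firm's profit is π_i = q_i(431 - 2Q) - 133q_i.
Setting ∂π_i/∂q_i = 0 with rivals' quantities fixed: 298 - 4q_i - 2·Σ_{j≠i} q_j = 0.
By symmetry each firm produces the same amount; substituting Σ_{j≠i} q_j = 3q_i yields q_i = 298/10 = 149/5.

29.80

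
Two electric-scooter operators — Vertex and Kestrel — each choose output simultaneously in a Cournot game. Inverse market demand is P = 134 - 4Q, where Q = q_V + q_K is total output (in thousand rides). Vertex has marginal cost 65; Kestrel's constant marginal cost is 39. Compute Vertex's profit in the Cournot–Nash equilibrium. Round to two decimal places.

51.36

Vertex's profit: π_V = (134 - 4Q)q_V - (65q_V). Setting ∂π_V/∂q_V = 0: 69 - 8q_V - 4(q_K) = 0.
Kestrel's first-order condition: 95 - 8q_K - 4(q_V) = 0.
Best responses: q_V = (69 - 4q_K)/8, q_K = (95 - 4q_V)/8.
Substituting one into the other gives q_V = 43/12 and q_K = 121/12.
Price P = 134 - 4·(41/3) = 238/3.
Vertex's profit: (238/3 - 65)·(43/12) = 1849/36.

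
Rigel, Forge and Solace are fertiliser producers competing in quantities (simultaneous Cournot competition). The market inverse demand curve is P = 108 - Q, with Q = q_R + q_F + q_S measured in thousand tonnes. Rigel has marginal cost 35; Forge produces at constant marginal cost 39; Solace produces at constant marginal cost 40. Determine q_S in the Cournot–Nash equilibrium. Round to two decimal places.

15.50

Rigel's profit: π_R = (108 - Q)q_R - (35q_R). Setting ∂π_R/∂q_R = 0: 73 - 2q_R - (q_F + q_S) = 0.
Forge's profit: π_F = (108 - Q)q_F - (39q_F). Setting ∂π_F/∂q_F = 0: 69 - 2q_F - (q_R + q_S) = 0.
Solace's first-order condition: 68 - 2q_S - (q_R + q_F) = 0.
Adding the 3 first-order conditions: 210 − 4Q = 0, so Q = 105/2.
Back-substituting: q_R = (73 − 105/2) = 41/2, q_F = (69 − 105/2) = 33/2, q_S = (68 − 105/2) = 31/2.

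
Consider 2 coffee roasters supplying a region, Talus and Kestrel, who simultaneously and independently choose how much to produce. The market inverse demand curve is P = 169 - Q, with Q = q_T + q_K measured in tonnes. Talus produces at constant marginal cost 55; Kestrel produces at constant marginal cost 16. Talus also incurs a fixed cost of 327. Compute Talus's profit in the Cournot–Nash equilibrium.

298

Talus's profit: π_T = (169 - Q)q_T - (55q_T). Setting ∂π_T/∂q_T = 0: 114 - 2q_T - (q_K) = 0.
Kestrel's first-order condition: 153 - 2q_K - (q_T) = 0.
Rearranging gives the reaction functions q_T = (114 - q_K)/2 and q_K = (153 - q_T)/2.
Substituting one into the other gives q_T = 25 and q_K = 64.
Price P = 169 - 89 = 80.
Talus's profit: (80 - 55)·25 - 327 = 298.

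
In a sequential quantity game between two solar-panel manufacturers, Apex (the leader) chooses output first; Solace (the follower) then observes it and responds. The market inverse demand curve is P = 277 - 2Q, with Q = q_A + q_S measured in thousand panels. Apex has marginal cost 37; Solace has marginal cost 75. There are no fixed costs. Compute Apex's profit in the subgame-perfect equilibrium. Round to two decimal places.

The follower Solace best-responds to any q_A: π_S = (277 - 2Q)q_S - 75q_S.
Setting the follower's marginal profit to zero, 202 - 2q_A - 4q_S = 0, i.e. q_S = (202 - 2q_A)/4.
Apex substitutes q_S(q_A) into its own profit: π_A = q_A(277 - 2q_A - (202 - 2q_A)/2) - 37q_A = (176 - q_A)q_A - 37q_A.
Maximising: ∂π_A/∂q_A = 139 - 2q_A = 0, giving q_A = 139/2.
Then q_S = (202 - 2·(139/2))/4 = 63/4.
Price P = 277 - 2·(341/4) = 213/2.
Apex's profit: (213/2 - 37)·(139/2) = 4830.2500.

4830.25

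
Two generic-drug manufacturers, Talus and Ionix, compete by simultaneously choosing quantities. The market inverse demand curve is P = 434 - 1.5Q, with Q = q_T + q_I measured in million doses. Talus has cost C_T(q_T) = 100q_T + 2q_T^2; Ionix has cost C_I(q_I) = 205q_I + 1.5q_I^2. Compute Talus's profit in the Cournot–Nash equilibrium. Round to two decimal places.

6107.61

Talus's profit: π_T = (434 - 1.5Q)q_T - (100q_T + 2q_T²). Setting ∂π_T/∂q_T = 0: 334 - 7q_T - (3/2)(q_I) = 0.
Ionix's first-order condition: 229 - 6q_I - (3/2)(q_T) = 0.
Rearranging gives the reaction functions q_T = (334 - (3/2)q_I)/7 and q_I = (229 - (3/2)q_T)/6.
Substituting one into the other gives q_T = 41.7736 and q_I = 27.7233.
Price P = 434 - (3/2)·69.4969 = 329.7547.
Talus's profit: 329.7547·41.7736 - 100·41.7736 - 2·41.7736² = 6107.6134.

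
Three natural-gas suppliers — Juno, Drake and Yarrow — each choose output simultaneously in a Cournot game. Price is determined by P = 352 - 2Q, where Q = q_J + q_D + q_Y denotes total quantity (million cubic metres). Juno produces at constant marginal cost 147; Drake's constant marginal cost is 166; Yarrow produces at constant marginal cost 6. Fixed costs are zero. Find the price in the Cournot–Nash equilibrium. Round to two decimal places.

167.75

Juno's profit: π_J = (352 - 2Q)q_J - (147q_J). Setting ∂π_J/∂q_J = 0: 205 - 4q_J - 2(q_D + q_Y) = 0.
Drake's profit: π_D = (352 - 2Q)q_D - (166q_D). Setting ∂π_D/∂q_D = 0: 186 - 4q_D - 2(q_J + q_Y) = 0.
Yarrow's profit: π_Y = (352 - 2Q)q_Y - (6q_Y). Setting ∂π_Y/∂q_Y = 0: 346 - 4q_Y - 2(q_J + q_D) = 0.
Adding the 3 conditions: 737 − 4Q − 4Q = 0, i.e. Q = 737/8.
Back-substituting: q_J = (205 − 737/4)/2 = 83/8, q_D = (186 − 737/4)/2 = 7/8, q_Y = (346 − 737/4)/2 = 647/8.
Total output Q = 737/8, so price P = 352 - 2·(737/8) = 671/4.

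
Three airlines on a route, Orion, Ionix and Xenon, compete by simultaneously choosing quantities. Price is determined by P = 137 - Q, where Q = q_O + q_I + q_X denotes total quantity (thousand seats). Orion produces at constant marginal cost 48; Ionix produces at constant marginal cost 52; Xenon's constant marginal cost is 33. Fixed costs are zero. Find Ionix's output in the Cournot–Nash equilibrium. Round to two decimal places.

15.50

Orion's profit: π_O = (137 - Q)q_O - (48q_O). Setting ∂π_O/∂q_O = 0: 89 - 2q_O - (q_I + q_X) = 0.
Ionix's first-order condition: 85 - 2q_I - (q_O + q_X) = 0.
Xenon's first-order condition: 104 - 2q_X - (q_O + q_I) = 0.
Summing all 3 equations gives 278 − 4Q = 0, hence Q = 139/2.
Back-substituting: q_O = (89 − 139/2) = 39/2, q_I = (85 − 139/2) = 31/2, q_X = (104 − 139/2) = 69/2.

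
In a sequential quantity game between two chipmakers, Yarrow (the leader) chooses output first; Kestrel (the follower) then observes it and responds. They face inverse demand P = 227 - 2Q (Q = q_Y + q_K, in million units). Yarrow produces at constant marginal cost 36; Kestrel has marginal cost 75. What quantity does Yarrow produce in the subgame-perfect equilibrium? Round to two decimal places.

57.50

Solve by backward induction. Given q_Y, the follower Kestrel maximises π_K = (227 - 2q_Y - 2q_K)q_K - 75q_K.
Setting the follower's marginal profit to zero, 152 - 2q_Y - 4q_K = 0, i.e. q_K = (152 - 2q_Y)/4.
The leader anticipates this reaction. Substituting into P = 227 - 2Q gives P = 151 - q_Y, so π_Y = (151 - q_Y)q_Y - 36q_Y.
Maximising: ∂π_Y/∂q_Y = 115 - 2q_Y = 0, giving q_Y = 115/2.
Then q_K = (152 - 2·(115/2))/4 = 37/4.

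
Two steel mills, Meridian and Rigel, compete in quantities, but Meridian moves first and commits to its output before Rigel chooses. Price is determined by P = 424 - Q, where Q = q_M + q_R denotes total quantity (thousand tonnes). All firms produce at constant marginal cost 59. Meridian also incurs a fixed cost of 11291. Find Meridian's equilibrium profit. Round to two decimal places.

5362.13

The follower Rigel best-responds to any q_M: π_R = (424 - Q)q_R - 59q_R.
Setting the follower's marginal profit to zero, 365 - q_M - 2q_R = 0, i.e. q_R = (365 - q_M)/2.
The leader anticipates this reaction. Substituting into P = 424 - Q gives P = 483/2 - (1/2)q_M, so π_M = (483/2 - (1/2)q_M)q_M - 59q_M.
Leader FOC: 365/2 - q_M = 0, so q_M = 365/2.
Then q_R = (365 - 365/2)/2 = 365/4.
Price P = 424 - 1095/4 = 601/4.
Meridian's profit: (601/4 - 59)·(365/2) - 11291 = 5362.1250.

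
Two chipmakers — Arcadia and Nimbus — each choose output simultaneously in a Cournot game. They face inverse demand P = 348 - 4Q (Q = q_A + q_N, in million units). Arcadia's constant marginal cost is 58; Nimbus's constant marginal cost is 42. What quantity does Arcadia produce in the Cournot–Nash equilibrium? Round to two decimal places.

22.83

Arcadia's profit: π_A = (348 - 4Q)q_A - (58q_A). Setting ∂π_A/∂q_A = 0: 290 - 8q_A - 4(q_N) = 0.
Nimbus's first-order condition: 306 - 8q_N - 4(q_A) = 0.
So q_A = (290 - 4q_N)/8 and q_N = (306 - 4q_A)/8.
Solving the pair: q_A = 137/6, q_N = 161/6.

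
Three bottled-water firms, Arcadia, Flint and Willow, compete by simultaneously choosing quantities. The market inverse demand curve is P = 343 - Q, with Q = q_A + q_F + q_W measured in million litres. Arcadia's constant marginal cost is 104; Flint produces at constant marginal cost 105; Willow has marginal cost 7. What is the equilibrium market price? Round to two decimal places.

Arcadia's profit: π_A = (343 - Q)q_A - (104q_A). Setting ∂π_A/∂q_A = 0: 239 - 2q_A - (q_F + q_W) = 0.
Flint's first-order condition: 238 - 2q_F - (q_A + q_W) = 0.
Willow's profit: π_W = (343 - Q)q_W - (7q_W). Setting ∂π_W/∂q_W = 0: 336 - 2q_W - (q_A + q_F) = 0.
Adding the 3 first-order conditions: 813 − 4Q = 0, so Q = 813/4.
Back-substituting: q_A = (239 − 813/4) = 143/4, q_F = (238 − 813/4) = 139/4, q_W = (336 − 813/4) = 531/4.
Total output Q = 813/4, so price P = 343 - 813/4 = 559/4.

139.75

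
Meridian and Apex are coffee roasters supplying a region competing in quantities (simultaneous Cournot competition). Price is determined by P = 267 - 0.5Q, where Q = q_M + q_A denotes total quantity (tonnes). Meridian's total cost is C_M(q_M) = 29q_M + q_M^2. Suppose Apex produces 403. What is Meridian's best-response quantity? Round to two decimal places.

12.17

With the rival's output fixed at 403, Meridian's profit is π_M = (267 - (1/2)·403 - (1/2)q_M)q_M - (29q_M + q_M²) = (131/2 - (1/2)q_M)q_M - (29q_M + q_M²).
∂π_M/∂q_M = 73/2 - 3q_M = 0, so q_M = 73/6.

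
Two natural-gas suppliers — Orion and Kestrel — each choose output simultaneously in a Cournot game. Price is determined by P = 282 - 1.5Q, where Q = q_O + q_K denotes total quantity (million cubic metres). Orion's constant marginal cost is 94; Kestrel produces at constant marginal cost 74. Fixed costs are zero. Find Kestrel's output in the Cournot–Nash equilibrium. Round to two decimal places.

Orion's profit: π_O = (282 - 1.5Q)q_O - (94q_O). Setting ∂π_O/∂q_O = 0: 188 - 3q_O - (3/2)(q_K) = 0.
Kestrel's first-order condition: 208 - 3q_K - (3/2)(q_O) = 0.
Best responses: q_O = (188 - (3/2)q_K)/3, q_K = (208 - (3/2)q_O)/3.
Solving the pair: q_O = 112/3, q_K = 152/3.

50.67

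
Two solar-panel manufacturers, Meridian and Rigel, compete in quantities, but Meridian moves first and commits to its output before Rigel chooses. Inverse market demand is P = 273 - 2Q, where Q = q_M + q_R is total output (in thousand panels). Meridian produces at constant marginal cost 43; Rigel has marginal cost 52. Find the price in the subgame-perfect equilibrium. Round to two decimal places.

102.75

Solve by backward induction. Given q_M, the follower Rigel maximises π_R = (273 - 2q_M - 2q_R)q_R - 52q_R.
Setting the follower's marginal profit to zero, 221 - 2q_M - 4q_R = 0, i.e. q_R = (221 - 2q_M)/4.
Meridian substitutes q_R(q_M) into its own profit: π_M = q_M(273 - 2q_M - (221 - 2q_M)/2) - 43q_M = (325/2 - q_M)q_M - 43q_M.
Leader FOC: 239/2 - 2q_M = 0, so q_M = 239/4.
Then q_R = (221 - 2·(239/4))/4 = 203/8.
Total output Q = 681/8, so price P = 273 - 2·(681/8) = 411/4.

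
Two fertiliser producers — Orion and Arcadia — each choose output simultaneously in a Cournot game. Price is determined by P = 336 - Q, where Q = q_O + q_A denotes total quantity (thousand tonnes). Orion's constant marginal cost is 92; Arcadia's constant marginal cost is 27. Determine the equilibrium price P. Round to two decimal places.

151.67

Orion's profit: π_O = (336 - Q)q_O - (92q_O). Setting ∂π_O/∂q_O = 0: 244 - 2q_O - (q_A) = 0.
Arcadia's profit: π_A = (336 - Q)q_A - (27q_A). Setting ∂π_A/∂q_A = 0: 309 - 2q_A - (q_O) = 0.
Rearranging gives the reaction functions q_O = (244 - q_A)/2 and q_A = (309 - q_O)/2.
Solving the pair: q_O = 179/3, q_A = 374/3.
Total output Q = 553/3, so price P = 336 - 553/3 = 455/3.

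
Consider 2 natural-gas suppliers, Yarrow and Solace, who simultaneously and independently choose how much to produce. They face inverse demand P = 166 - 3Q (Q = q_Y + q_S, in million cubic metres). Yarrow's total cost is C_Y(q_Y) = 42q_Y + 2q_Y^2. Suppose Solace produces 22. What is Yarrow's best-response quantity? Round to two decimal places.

With the rival's output fixed at 22, Yarrow's profit is π_Y = (166 - 3·22 - 3q_Y)q_Y - (42q_Y + 2q_Y²) = (100 - 3q_Y)q_Y - (42q_Y + 2q_Y²).
∂π_Y/∂q_Y = 58 - 10q_Y = 0, so q_Y = 29/5.

5.80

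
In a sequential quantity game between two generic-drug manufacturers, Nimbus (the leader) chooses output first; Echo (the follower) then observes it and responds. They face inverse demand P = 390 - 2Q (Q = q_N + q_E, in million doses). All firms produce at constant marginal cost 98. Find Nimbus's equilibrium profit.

Solve by backward induction. Given q_N, the follower Echo maximises π_E = (390 - 2q_N - 2q_E)q_E - 98q_E.
Setting the follower's marginal profit to zero, 292 - 2q_N - 4q_E = 0, i.e. q_E = (292 - 2q_N)/4.
The leader anticipates this reaction. Substituting into P = 390 - 2Q gives P = 244 - q_N, so π_N = (244 - q_N)q_N - 98q_N.
Maximising: ∂π_N/∂q_N = 146 - 2q_N = 0, giving q_N = 73.
Then q_E = (292 - 2·73)/4 = 73/2.
Price P = 390 - 2·(219/2) = 171.
Nimbus's profit: (171 - 98)·73 = 5329.

5329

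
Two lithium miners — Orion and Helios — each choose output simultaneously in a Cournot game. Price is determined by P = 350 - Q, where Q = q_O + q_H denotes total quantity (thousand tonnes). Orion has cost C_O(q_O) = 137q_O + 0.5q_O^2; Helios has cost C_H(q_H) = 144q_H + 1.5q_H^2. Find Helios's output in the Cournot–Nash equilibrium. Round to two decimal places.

28.93

Orion's profit: π_O = (350 - Q)q_O - (137q_O + (1/2)q_O²). Setting ∂π_O/∂q_O = 0: 213 - 3q_O - (q_H) = 0.
Helios's first-order condition: 206 - 5q_H - (q_O) = 0.
Rearranging gives the reaction functions q_O = (213 - q_H)/3 and q_H = (206 - q_O)/5.
Substituting one into the other gives q_O = 859/14 and q_H = 405/14.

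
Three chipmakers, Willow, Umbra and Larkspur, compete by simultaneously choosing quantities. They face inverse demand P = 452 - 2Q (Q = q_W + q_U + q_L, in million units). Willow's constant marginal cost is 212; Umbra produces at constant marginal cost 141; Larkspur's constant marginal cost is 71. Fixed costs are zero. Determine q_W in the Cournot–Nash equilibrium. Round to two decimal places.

Willow's profit: π_W = (452 - 2Q)q_W - (212q_W). Setting ∂π_W/∂q_W = 0: 240 - 4q_W - 2(q_U + q_L) = 0.
Umbra's first-order condition: 311 - 4q_U - 2(q_W + q_L) = 0.
Larkspur's profit: π_L = (452 - 2Q)q_L - (71q_L). Setting ∂π_L/∂q_L = 0: 381 - 4q_L - 2(q_W + q_U) = 0.
Summing all 3 equations gives 932 − 8Q = 0, hence Q = 233/2.
Back-substituting: q_W = (240 − 233)/2 = 7/2, q_U = (311 − 233)/2 = 39, q_L = (381 − 233)/2 = 74.

3.50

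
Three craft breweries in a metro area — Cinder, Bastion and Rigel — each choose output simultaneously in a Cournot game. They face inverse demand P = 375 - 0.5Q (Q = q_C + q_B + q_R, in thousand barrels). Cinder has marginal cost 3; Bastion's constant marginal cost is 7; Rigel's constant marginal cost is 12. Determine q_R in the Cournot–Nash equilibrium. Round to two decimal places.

174.50

Cinder's profit: π_C = (375 - 0.5Q)q_C - (3q_C). Setting ∂π_C/∂q_C = 0: 372 - q_C - (1/2)(q_B + q_R) = 0.
Bastion's profit: π_B = (375 - 0.5Q)q_B - (7q_B). Setting ∂π_B/∂q_B = 0: 368 - q_B - (1/2)(q_C + q_R) = 0.
Rigel's first-order condition: 363 - q_R - (1/2)(q_C + q_B) = 0.
Summing all 3 equations gives 1103 − 2Q = 0, hence Q = 1103/2.
Back-substituting: q_C = (372 − 1103/4)/(1/2) = 385/2, q_B = (368 − 1103/4)/(1/2) = 369/2, q_R = (363 − 1103/4)/(1/2) = 349/2.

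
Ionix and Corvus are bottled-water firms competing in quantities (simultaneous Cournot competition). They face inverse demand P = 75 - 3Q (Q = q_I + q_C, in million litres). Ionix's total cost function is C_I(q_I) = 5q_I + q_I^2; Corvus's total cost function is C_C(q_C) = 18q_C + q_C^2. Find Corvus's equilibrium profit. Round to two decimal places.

80.02

Ionix's profit: π_I = (75 - 3Q)q_I - (5q_I + q_I²). Setting ∂π_I/∂q_I = 0: 70 - 8q_I - 3(q_C) = 0.
Corvus's first-order condition: 57 - 8q_C - 3(q_I) = 0.
Rearranging gives the reaction functions q_I = (70 - 3q_C)/8 and q_C = (57 - 3q_I)/8.
Solving the pair: q_I = 389/55, q_C = 246/55.
Price P = 75 - 3·(127/11) = 444/11.
Corvus's profit: (444/11)·(246/55) - 18·(246/55) - (246/55)² = 80.0212.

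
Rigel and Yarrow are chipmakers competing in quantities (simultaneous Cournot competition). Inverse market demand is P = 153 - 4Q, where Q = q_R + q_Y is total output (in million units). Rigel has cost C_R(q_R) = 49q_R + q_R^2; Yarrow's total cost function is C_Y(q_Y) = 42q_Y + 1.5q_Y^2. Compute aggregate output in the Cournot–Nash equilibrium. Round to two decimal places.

14.83

Rigel's profit: π_R = (153 - 4Q)q_R - (49q_R + q_R²). Setting ∂π_R/∂q_R = 0: 104 - 10q_R - 4(q_Y) = 0.
Yarrow's profit: π_Y = (153 - 4Q)q_Y - (42q_Y + (3/2)q_Y²). Setting ∂π_Y/∂q_Y = 0: 111 - 11q_Y - 4(q_R) = 0.
So q_R = (104 - 4q_Y)/10 and q_Y = (111 - 4q_R)/11.
Solving the pair: q_R = 350/47, q_Y = 347/47.
Total output Q = 350/47 + 347/47 = 697/47.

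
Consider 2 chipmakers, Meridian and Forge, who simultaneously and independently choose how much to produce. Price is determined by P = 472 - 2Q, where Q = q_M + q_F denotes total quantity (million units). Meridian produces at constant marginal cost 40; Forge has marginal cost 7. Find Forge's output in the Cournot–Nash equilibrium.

83

Meridian's profit: π_M = (472 - 2Q)q_M - (40q_M). Setting ∂π_M/∂q_M = 0: 432 - 4q_M - 2(q_F) = 0.
Forge's profit: π_F = (472 - 2Q)q_F - (7q_F). Setting ∂π_F/∂q_F = 0: 465 - 4q_F - 2(q_M) = 0.
So q_M = (432 - 2q_F)/4 and q_F = (465 - 2q_M)/4.
Substituting one into the other gives q_M = 133/2 and q_F = 83.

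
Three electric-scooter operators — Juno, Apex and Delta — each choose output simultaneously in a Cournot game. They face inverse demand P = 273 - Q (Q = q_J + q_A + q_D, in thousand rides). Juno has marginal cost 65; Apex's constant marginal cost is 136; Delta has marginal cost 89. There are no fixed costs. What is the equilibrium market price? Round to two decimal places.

140.75

Juno's profit: π_J = (273 - Q)q_J - (65q_J). Setting ∂π_J/∂q_J = 0: 208 - 2q_J - (q_A + q_D) = 0.
Apex's profit: π_A = (273 - Q)q_A - (136q_A). Setting ∂π_A/∂q_A = 0: 137 - 2q_A - (q_J + q_D) = 0.
Delta's profit: π_D = (273 - Q)q_D - (89q_D). Setting ∂π_D/∂q_D = 0: 184 - 2q_D - (q_J + q_A) = 0.
Adding the 3 conditions: 529 − 2Q − 2Q = 0, i.e. Q = 529/4.
Back-substituting: q_J = (208 − 529/4) = 303/4, q_A = (137 − 529/4) = 19/4, q_D = (184 − 529/4) = 207/4.
Total output Q = 529/4, so price P = 273 - 529/4 = 563/4.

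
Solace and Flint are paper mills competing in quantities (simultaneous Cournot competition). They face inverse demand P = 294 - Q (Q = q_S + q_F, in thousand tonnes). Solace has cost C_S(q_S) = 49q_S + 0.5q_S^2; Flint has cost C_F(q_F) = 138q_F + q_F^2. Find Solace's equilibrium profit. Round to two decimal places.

8417.06

Solace's profit: π_S = (294 - Q)q_S - (49q_S + (1/2)q_S²). Setting ∂π_S/∂q_S = 0: 245 - 3q_S - (q_F) = 0.
Flint's profit: π_F = (294 - Q)q_F - (138q_F + q_F²). Setting ∂π_F/∂q_F = 0: 156 - 4q_F - (q_S) = 0.
Best responses: q_S = (245 - q_F)/3, q_F = (156 - q_S)/4.
Substituting one into the other gives q_S = 824/11 and q_F = 223/11.
Price P = 294 - 1047/11 = 198.8182.
Solace's profit: 198.8182·(824/11) - 49·(824/11) - (1/2)(824/11)² = 8417.0579.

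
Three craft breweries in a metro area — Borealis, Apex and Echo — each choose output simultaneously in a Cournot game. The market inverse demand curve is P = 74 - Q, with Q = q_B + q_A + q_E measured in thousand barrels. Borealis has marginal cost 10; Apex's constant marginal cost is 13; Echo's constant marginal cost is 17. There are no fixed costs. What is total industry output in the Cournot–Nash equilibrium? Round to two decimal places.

45.50

Borealis's profit: π_B = (74 - Q)q_B - (10q_B). Setting ∂π_B/∂q_B = 0: 64 - 2q_B - (q_A + q_E) = 0.
Apex's profit: π_A = (74 - Q)q_A - (13q_A). Setting ∂π_A/∂q_A = 0: 61 - 2q_A - (q_B + q_E) = 0.
Echo's profit: π_E = (74 - Q)q_E - (17q_E). Setting ∂π_E/∂q_E = 0: 57 - 2q_E - (q_B + q_A) = 0.
Adding the 3 first-order conditions: 182 − 4Q = 0, so Q = 91/2.
Back-substituting: q_B = (64 − 91/2) = 37/2, q_A = (61 − 91/2) = 31/2, q_E = (57 − 91/2) = 23/2.
Total output Q = 37/2 + 31/2 + 23/2 = 91/2.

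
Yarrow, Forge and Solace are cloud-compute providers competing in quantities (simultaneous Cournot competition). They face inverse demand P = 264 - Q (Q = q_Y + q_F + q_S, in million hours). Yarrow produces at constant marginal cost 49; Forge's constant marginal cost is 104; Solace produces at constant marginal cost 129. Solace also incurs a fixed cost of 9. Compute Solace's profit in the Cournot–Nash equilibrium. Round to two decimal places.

Yarrow's profit: π_Y = (264 - Q)q_Y - (49q_Y). Setting ∂π_Y/∂q_Y = 0: 215 - 2q_Y - (q_F + q_S) = 0.
Forge's profit: π_F = (264 - Q)q_F - (104q_F). Setting ∂π_F/∂q_F = 0: 160 - 2q_F - (q_Y + q_S) = 0.
Solace's first-order condition: 135 - 2q_S - (q_Y + q_F) = 0.
Summing all 3 equations gives 510 − 4Q = 0, hence Q = 255/2.
Back-substituting: q_Y = (215 − 255/2) = 175/2, q_F = (160 − 255/2) = 65/2, q_S = (135 − 255/2) = 15/2.
Price P = 264 - 255/2 = 273/2.
Solace's profit: (273/2 - 129)·(15/2) - 9 = 189/4.

47.25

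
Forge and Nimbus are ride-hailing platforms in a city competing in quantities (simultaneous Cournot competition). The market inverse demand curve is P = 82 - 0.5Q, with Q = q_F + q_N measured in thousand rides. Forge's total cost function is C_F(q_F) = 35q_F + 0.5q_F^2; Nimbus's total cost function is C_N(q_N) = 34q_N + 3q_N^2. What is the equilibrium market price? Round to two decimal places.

68.27

Forge's profit: π_F = (82 - 0.5Q)q_F - (35q_F + (1/2)q_F²). Setting ∂π_F/∂q_F = 0: 47 - 2q_F - (1/2)(q_N) = 0.
Nimbus's profit: π_N = (82 - 0.5Q)q_N - (34q_N + 3q_N²). Setting ∂π_N/∂q_N = 0: 48 - 7q_N - (1/2)(q_F) = 0.
Rearranging gives the reaction functions q_F = (47 - (1/2)q_N)/2 and q_N = (48 - (1/2)q_F)/7.
Substituting one into the other gives q_F = 244/11 and q_N = 58/11.
Total output Q = 302/11, so price P = 82 - (1/2)·(302/11) = 751/11.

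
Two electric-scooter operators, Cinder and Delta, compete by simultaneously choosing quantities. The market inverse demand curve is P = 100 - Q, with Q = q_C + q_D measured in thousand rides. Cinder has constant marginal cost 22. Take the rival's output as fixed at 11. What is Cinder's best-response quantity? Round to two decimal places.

With the rival's output fixed at 11, Cinder's profit is π_C = (100 - 11 - q_C)q_C - (22q_C) = (89 - q_C)q_C - (22q_C).
∂π_C/∂q_C = 67 - 2q_C = 0, so q_C = 67/2.

33.50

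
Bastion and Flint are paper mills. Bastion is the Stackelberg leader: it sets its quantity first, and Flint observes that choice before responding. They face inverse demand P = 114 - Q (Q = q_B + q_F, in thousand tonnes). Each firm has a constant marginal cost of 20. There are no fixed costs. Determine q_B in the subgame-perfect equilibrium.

47

The follower Flint best-responds to any q_B: π_F = (114 - Q)q_F - 20q_F.
∂π_F/∂q_F = 94 - q_B - 2q_F = 0 gives the reaction function q_F = (94 - q_B)/2.
Bastion substitutes q_F(q_B) into its own profit: π_B = q_B(114 - q_B - (94 - q_B)/2) - 20q_B = (67 - (1/2)q_B)q_B - 20q_B.
The leader's first-order condition 47 - q_B = 0 yields q_B = 47.
Then q_F = (94 - 47)/2 = 47/2.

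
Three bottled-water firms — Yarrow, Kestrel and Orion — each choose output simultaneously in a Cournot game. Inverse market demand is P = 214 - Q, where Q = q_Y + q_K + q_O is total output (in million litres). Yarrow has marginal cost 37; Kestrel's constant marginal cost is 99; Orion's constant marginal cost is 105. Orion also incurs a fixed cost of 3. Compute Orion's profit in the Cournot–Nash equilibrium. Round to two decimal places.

73.56

Yarrow's profit: π_Y = (214 - Q)q_Y - (37q_Y). Setting ∂π_Y/∂q_Y = 0: 177 - 2q_Y - (q_K + q_O) = 0.
Kestrel's first-order condition: 115 - 2q_K - (q_Y + q_O) = 0.
Orion's profit: π_O = (214 - Q)q_O - (105q_O). Setting ∂π_O/∂q_O = 0: 109 - 2q_O - (q_Y + q_K) = 0.
Summing all 3 equations gives 401 − 4Q = 0, hence Q = 401/4.
Back-substituting: q_Y = (177 − 401/4) = 307/4, q_K = (115 − 401/4) = 59/4, q_O = (109 − 401/4) = 35/4.
Price P = 214 - 401/4 = 455/4.
Orion's profit: (455/4 - 105)·(35/4) - 3 = 1177/16.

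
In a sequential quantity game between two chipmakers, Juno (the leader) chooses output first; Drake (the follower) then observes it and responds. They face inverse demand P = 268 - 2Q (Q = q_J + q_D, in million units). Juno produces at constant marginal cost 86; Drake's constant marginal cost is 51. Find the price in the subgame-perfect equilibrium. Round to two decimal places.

Solve by backward induction. Given q_J, the follower Drake maximises π_D = (268 - 2q_J - 2q_D)q_D - 51q_D.
Setting the follower's marginal profit to zero, 217 - 2q_J - 4q_D = 0, i.e. q_D = (217 - 2q_J)/4.
The leader anticipates this reaction. Substituting into P = 268 - 2Q gives P = 319/2 - q_J, so π_J = (319/2 - q_J)q_J - 86q_J.
Leader FOC: 147/2 - 2q_J = 0, so q_J = 147/4.
Then q_D = (217 - 2·(147/4))/4 = 287/8.
Total output Q = 581/8, so price P = 268 - 2·(581/8) = 491/4.

122.75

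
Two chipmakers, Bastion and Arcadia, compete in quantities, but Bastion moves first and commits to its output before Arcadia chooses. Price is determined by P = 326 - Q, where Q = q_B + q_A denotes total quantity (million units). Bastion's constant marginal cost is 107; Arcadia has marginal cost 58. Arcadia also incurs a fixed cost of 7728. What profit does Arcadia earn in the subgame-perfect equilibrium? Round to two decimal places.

644.25

The follower Arcadia best-responds to any q_B: π_A = (326 - Q)q_A - 58q_A.
Setting the follower's marginal profit to zero, 268 - q_B - 2q_A = 0, i.e. q_A = (268 - q_B)/2.
Bastion substitutes q_A(q_B) into its own profit: π_B = q_B(326 - q_B - (268 - q_B)/2) - 107q_B = (192 - (1/2)q_B)q_B - 107q_B.
Leader FOC: 85 - q_B = 0, so q_B = 85.
Then q_A = (268 - 85)/2 = 183/2.
Price P = 326 - 353/2 = 299/2.
Arcadia's profit: (299/2 - 58)·(183/2) - 7728 = 644.2500.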